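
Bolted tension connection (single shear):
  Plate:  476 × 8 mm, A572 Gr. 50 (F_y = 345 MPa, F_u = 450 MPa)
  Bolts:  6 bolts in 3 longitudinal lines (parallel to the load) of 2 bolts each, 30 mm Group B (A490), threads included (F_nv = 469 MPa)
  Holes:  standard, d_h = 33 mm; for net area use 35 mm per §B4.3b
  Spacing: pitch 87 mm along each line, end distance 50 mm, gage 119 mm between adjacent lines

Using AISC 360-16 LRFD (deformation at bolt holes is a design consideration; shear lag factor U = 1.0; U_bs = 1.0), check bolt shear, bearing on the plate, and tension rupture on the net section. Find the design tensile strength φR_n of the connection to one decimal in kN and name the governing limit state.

850.5 kN (bearing governs)

Bolt shear: A_b = π(30)²/4 = 706.86 mm². φR_n = 0.75 × 469 × 706.86 × 6 × 1 = 1491.8 kN.
Bearing (8 mm plate, F_u = 450 MPa): end bolts L_c = 50 − 33/2 = 33.5, R_n = min(1.2×33.5×8×450, 2.4×30×8×450) = 144.72 kN/bolt; interior L_c = 87 − 33 = 54, R_n = 233.28 kN/bolt. φR_n = 0.75 × (3×144.72 + 3×233.28) = 850.5 kN.
Tension rupture (net): A_n = (476 − 3×35)×8 = 2968 mm² (U = 1.0, A_e = A_n). φR_n = 0.75 × 450 × 2968 = 1001.7 kN.
Governing: min(1491.8, 850.5, 1001.7) = 850.5 kN → bearing.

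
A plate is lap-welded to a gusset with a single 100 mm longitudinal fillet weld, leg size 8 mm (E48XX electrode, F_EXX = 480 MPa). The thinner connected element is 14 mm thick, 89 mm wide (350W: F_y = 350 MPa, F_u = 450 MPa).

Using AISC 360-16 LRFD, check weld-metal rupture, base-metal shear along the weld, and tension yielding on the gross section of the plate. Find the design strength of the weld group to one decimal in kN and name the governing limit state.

Weld metal: throat = 0.707×8 = 5.656 mm, L = 100 mm. φR_n = 0.75 × 0.6 × 480 × 5.656 × 100 = 122.2 kN.
Base metal shear (14 mm plate): yield φR_n = 1.0×0.6×350×14×100 = 294.0 kN; rupture φR_n = 0.75×0.6×450×14×100 = 283.5 kN; take 283.5 kN (rupture).
Tension yield (gross): A_g = 89×14 = 1246 mm². φR_n = 0.90 × 350 × 1246 = 392.5 kN.
Governing: min(122.2, 283.5, 392.5) = 122.2 kN → weld metal.

122.2 kN (weld metal governs)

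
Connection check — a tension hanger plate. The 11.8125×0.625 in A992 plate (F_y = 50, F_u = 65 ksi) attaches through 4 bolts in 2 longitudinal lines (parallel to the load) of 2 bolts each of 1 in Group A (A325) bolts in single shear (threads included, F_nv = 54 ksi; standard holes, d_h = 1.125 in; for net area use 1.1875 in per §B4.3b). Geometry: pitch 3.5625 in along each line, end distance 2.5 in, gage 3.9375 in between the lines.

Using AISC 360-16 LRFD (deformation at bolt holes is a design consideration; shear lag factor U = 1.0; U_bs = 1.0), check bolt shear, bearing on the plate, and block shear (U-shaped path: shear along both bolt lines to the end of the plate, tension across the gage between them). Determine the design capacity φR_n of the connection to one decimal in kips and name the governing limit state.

127.2 kips (bolt shear governs)

Bolt shear: A_b = π(1)²/4 = 0.7854 in². φR_n = 0.75 × 54 × 0.7854 × 4 × 1 = 127.2 kips.
Bearing (0.625 in plate, F_u = 65 ksi): end bolts L_c = 2.5 − 1.125/2 = 1.9375, R_n = min(1.2×1.9375×0.625×65, 2.4×1×0.625×65) = 94.453 kips/bolt; interior L_c = 3.5625 − 1.125 = 2.4375, R_n = 97.5 kips/bolt. φR_n = 0.75 × (2×94.453 + 2×97.5) = 287.9 kips.
Block shear: shear path 2×[2.5+1×3.5625] = 2×6.0625 in, A_gv = 7.5781, A_nv = 2×(6.0625 − 1.5×1.1875)×0.625 = 5.3516 in²; tension across gage: (3.9375 − 1×1.1875)×0.625 = 1.7188 in². R_n = min(0.6×65×5.3516, 0.6×50×7.5781) + 1.0×65×1.7188 = min(208.71, 227.34) + 111.72 = 320.43 kips. φR_n = 0.75 × 320.43 = 240.3 kips.
Governing: min(127.2, 287.9, 240.3) = 127.2 kips → bolt shear.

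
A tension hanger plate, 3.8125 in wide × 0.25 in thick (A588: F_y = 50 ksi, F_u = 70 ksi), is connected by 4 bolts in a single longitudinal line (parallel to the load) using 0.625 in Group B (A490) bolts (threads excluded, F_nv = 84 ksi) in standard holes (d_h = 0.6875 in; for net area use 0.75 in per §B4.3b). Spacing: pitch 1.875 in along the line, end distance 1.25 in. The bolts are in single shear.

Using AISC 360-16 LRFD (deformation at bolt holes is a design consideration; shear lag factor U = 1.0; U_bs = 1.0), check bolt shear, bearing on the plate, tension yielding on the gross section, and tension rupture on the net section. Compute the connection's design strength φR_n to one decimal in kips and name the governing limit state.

Bolt shear: A_b = π(0.625)²/4 = 0.3068 in². φR_n = 0.75 × 84 × 0.3068 × 4 × 1 = 77.3 kips.
Bearing (0.25 in plate, F_u = 70 ksi): end bolts L_c = 1.25 − 0.6875/2 = 0.90625, R_n = min(1.2×0.90625×0.25×70, 2.4×0.625×0.25×70) = 19.031 kips/bolt; interior L_c = 1.875 − 0.6875 = 1.1875, R_n = 24.938 kips/bolt. φR_n = 0.75 × (1×19.031 + 3×24.938) = 70.4 kips.
Tension yield (gross): A_g = 3.8125×0.25 = 0.95313 in². φR_n = 0.90 × 50 × 0.95313 = 42.9 kips.
Tension rupture (net): A_n = (3.8125 − 1×0.75)×0.25 = 0.76563 in² (U = 1.0, A_e = A_n). φR_n = 0.75 × 70 × 0.76563 = 40.2 kips.
Governing: min(77.3, 70.4, 42.9, 40.2) = 40.2 kips → net-section rupture.

40.2 kips (net-section rupture governs)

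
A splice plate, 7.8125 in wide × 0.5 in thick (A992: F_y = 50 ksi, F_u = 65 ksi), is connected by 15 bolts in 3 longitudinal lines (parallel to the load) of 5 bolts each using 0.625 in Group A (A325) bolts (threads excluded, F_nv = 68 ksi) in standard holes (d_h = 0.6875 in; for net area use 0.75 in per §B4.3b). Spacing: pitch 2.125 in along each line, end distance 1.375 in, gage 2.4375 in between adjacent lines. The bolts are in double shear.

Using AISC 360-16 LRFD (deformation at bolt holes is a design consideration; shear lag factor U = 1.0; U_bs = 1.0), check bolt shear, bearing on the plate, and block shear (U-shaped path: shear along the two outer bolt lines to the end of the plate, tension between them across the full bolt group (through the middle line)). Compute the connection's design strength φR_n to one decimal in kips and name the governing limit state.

Bolt shear: A_b = π(0.625)²/4 = 0.3068 in². φR_n = 0.75 × 68 × 0.3068 × 15 × 2 = 469.4 kips.
Bearing (0.5 in plate, F_u = 65 ksi): end bolts L_c = 1.375 − 0.6875/2 = 1.03125, R_n = min(1.2×1.03125×0.5×65, 2.4×0.625×0.5×65) = 40.219 kips/bolt; interior L_c = 2.125 − 0.6875 = 1.4375, R_n = 48.75 kips/bolt. φR_n = 0.75 × (3×40.219 + 12×48.75) = 529.2 kips.
Block shear: shear path 2×[1.375+4×2.125] = 2×9.875 in, A_gv = 9.875, A_nv = 2×(9.875 − 4.5×0.75)×0.5 = 6.5 in²; tension across gage: (4.875 − 2×0.75)×0.5 = 1.6875 in². R_n = min(0.6×65×6.5, 0.6×50×9.875) + 1.0×65×1.6875 = min(253.5, 296.25) + 109.69 = 363.19 kips. φR_n = 0.75 × 363.19 = 272.4 kips.
Governing: min(469.4, 529.2, 272.4) = 272.4 kips → block shear.

272.4 kips (block shear governs)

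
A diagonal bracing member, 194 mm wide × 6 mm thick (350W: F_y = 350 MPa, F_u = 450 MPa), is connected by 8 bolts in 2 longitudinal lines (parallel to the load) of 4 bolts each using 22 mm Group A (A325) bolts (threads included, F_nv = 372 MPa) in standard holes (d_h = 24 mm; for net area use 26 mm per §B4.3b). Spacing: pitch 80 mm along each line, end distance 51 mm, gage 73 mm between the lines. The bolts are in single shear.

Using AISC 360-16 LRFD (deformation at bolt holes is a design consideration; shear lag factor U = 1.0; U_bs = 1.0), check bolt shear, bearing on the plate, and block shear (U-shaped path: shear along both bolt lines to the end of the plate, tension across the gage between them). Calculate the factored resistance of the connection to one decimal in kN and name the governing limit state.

581.2 kN (block shear governs)

Bolt shear: A_b = π(22)²/4 = 380.13 mm². φR_n = 0.75 × 372 × 380.13 × 8 × 1 = 848.5 kN.
Bearing (6 mm plate, F_u = 450 MPa): end bolts L_c = 51 − 24/2 = 39, R_n = min(1.2×39×6×450, 2.4×22×6×450) = 126.36 kN/bolt; interior L_c = 80 − 24 = 56, R_n = 142.56 kN/bolt. φR_n = 0.75 × (2×126.36 + 6×142.56) = 831.1 kN.
Block shear: shear path 2×[51+3×80] = 2×291 mm, A_gv = 3492, A_nv = 2×(291 − 3.5×26)×6 = 2400 mm²; tension across gage: (73 − 1×26)×6 = 282 mm². R_n = min(0.6×450×2400, 0.6×350×3492) + 1.0×450×282 = min(648, 733.32) + 126.9 = 774.9 kN. φR_n = 0.75 × 774.9 = 581.2 kN.
Governing: min(848.5, 831.1, 581.2) = 581.2 kN → block shear.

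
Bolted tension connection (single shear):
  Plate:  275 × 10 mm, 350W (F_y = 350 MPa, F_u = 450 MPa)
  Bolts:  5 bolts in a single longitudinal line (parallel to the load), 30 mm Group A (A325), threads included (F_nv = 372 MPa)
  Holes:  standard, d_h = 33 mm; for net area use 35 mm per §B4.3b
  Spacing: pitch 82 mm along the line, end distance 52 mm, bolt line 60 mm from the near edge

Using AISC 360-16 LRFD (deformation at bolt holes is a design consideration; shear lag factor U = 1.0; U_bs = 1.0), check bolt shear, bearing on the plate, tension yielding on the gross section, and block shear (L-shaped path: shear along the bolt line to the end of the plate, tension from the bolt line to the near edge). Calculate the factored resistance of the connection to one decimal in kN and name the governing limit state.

Bolt shear: A_b = π(30)²/4 = 706.86 mm². φR_n = 0.75 × 372 × 706.86 × 5 × 1 = 986.1 kN.
Bearing (10 mm plate, F_u = 450 MPa): end bolts L_c = 52 − 33/2 = 35.5, R_n = min(1.2×35.5×10×450, 2.4×30×10×450) = 191.7 kN/bolt; interior L_c = 82 − 33 = 49, R_n = 264.6 kN/bolt. φR_n = 0.75 × (1×191.7 + 4×264.6) = 937.6 kN.
Tension yield (gross): A_g = 275×10 = 2750 mm². φR_n = 0.90 × 350 × 2750 = 866.3 kN.
Block shear: shear path 1×[52+4×82] = 1×380 mm, A_gv = 3800, A_nv = 1×(380 − 4.5×35)×10 = 2225 mm²; tension to near edge: (60 − 0.5×35)×10 = 425 mm². R_n = min(0.6×450×2225, 0.6×350×3800) + 1.0×450×425 = min(600.75, 798) + 191.25 = 792 kN. φR_n = 0.75 × 792 = 594.0 kN.
Governing: min(986.1, 937.6, 866.3, 594.0) = 594.0 kN → block shear.

594.0 kN (block shear governs)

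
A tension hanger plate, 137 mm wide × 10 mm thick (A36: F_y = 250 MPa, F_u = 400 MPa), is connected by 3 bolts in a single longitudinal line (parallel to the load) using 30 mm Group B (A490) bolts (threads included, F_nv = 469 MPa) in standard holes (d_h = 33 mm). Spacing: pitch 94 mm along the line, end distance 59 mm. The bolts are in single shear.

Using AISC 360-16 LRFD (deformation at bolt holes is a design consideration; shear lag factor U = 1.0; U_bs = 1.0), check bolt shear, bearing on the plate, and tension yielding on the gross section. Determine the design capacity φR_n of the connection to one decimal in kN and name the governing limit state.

Bolt shear: A_b = π(30)²/4 = 706.86 mm². φR_n = 0.75 × 469 × 706.86 × 3 × 1 = 745.9 kN.
Bearing (10 mm plate, F_u = 400 MPa): end bolts L_c = 59 − 33/2 = 42.5, R_n = min(1.2×42.5×10×400, 2.4×30×10×400) = 204 kN/bolt; interior L_c = 94 − 33 = 61, R_n = 288 kN/bolt. φR_n = 0.75 × (1×204 + 2×288) = 585.0 kN.
Tension yield (gross): A_g = 137×10 = 1370 mm². φR_n = 0.90 × 250 × 1370 = 308.3 kN.
Governing: min(745.9, 585.0, 308.3) = 308.3 kN → gross-section yield.

308.3 kN (gross-section yield governs)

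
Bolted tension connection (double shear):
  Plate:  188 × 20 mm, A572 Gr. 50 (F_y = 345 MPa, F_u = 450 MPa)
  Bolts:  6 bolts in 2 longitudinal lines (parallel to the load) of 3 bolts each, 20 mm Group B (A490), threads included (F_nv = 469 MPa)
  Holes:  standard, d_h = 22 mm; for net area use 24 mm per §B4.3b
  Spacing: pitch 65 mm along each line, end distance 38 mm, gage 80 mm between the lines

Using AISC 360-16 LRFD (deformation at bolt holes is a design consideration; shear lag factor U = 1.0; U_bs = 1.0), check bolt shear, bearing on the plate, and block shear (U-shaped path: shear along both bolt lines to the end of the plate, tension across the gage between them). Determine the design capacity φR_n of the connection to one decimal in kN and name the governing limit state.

Bolt shear: A_b = π(20)²/4 = 314.16 mm². φR_n = 0.75 × 469 × 314.16 × 6 × 2 = 1326.1 kN.
Bearing (20 mm plate, F_u = 450 MPa): end bolts L_c = 38 − 22/2 = 27, R_n = min(1.2×27×20×450, 2.4×20×20×450) = 291.6 kN/bolt; interior L_c = 65 − 22 = 43, R_n = 432 kN/bolt. φR_n = 0.75 × (2×291.6 + 4×432) = 1733.4 kN.
Block shear: shear path 2×[38+2×65] = 2×168 mm, A_gv = 6720, A_nv = 2×(168 − 2.5×24)×20 = 4320 mm²; tension across gage: (80 − 1×24)×20 = 1120 mm². R_n = min(0.6×450×4320, 0.6×345×6720) + 1.0×450×1120 = min(1166.4, 1391) + 504 = 1670.4 kN. φR_n = 0.75 × 1670.4 = 1252.8 kN.
Governing: min(1326.1, 1733.4, 1252.8) = 1252.8 kN → block shear.

1252.8 kN (block shear governs)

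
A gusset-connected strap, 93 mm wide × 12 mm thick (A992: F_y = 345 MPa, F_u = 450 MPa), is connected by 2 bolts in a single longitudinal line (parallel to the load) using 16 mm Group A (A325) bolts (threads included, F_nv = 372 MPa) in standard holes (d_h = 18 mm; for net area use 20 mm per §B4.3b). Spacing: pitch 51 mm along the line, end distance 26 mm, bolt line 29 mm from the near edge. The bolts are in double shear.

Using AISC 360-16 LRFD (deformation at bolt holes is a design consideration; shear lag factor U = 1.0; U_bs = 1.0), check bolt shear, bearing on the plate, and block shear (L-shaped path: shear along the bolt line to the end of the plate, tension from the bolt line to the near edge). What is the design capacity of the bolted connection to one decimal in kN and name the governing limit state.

191.2 kN (block shear governs)

Bolt shear: A_b = π(16)²/4 = 201.06 mm². φR_n = 0.75 × 372 × 201.06 × 2 × 2 = 224.4 kN.
Bearing (12 mm plate, F_u = 450 MPa): end bolts L_c = 26 − 18/2 = 17, R_n = min(1.2×17×12×450, 2.4×16×12×450) = 110.16 kN/bolt; interior L_c = 51 − 18 = 33, R_n = 207.36 kN/bolt. φR_n = 0.75 × (1×110.16 + 1×207.36) = 238.1 kN.
Block shear: shear path 1×[26+1×51] = 1×77 mm, A_gv = 924, A_nv = 1×(77 − 1.5×20)×12 = 564 mm²; tension to near edge: (29 − 0.5×20)×12 = 228 mm². R_n = min(0.6×450×564, 0.6×345×924) + 1.0×450×228 = min(152.28, 191.27) + 102.6 = 254.88 kN. φR_n = 0.75 × 254.88 = 191.2 kN.
Governing: min(224.4, 238.1, 191.2) = 191.2 kN → block shear.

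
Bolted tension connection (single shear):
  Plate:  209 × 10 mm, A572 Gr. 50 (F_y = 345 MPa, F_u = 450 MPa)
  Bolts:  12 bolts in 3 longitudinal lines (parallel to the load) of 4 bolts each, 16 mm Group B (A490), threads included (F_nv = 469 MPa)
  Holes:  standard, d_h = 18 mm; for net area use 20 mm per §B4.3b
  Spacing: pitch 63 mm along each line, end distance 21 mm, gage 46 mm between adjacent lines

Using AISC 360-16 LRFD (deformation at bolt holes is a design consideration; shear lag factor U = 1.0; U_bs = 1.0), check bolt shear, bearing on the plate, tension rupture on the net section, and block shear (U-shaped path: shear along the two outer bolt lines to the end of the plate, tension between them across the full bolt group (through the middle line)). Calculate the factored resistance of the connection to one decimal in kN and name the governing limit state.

Bolt shear: A_b = π(16)²/4 = 201.06 mm². φR_n = 0.75 × 469 × 201.06 × 12 × 1 = 848.7 kN.
Bearing (10 mm plate, F_u = 450 MPa): end bolts L_c = 21 − 18/2 = 12, R_n = min(1.2×12×10×450, 2.4×16×10×450) = 64.8 kN/bolt; interior L_c = 63 − 18 = 45, R_n = 172.8 kN/bolt. φR_n = 0.75 × (3×64.8 + 9×172.8) = 1312.2 kN.
Tension rupture (net): A_n = (209 − 3×20)×10 = 1490 mm² (U = 1.0, A_e = A_n). φR_n = 0.75 × 450 × 1490 = 502.9 kN.
Block shear: shear path 2×[21+3×63] = 2×210 mm, A_gv = 4200, A_nv = 2×(210 − 3.5×20)×10 = 2800 mm²; tension across gage: (92 − 2×20)×10 = 520 mm². R_n = min(0.6×450×2800, 0.6×345×4200) + 1.0×450×520 = min(756, 869.4) + 234 = 990 kN. φR_n = 0.75 × 990 = 742.5 kN.
Governing: min(848.7, 1312.2, 502.9, 742.5) = 502.9 kN → net-section rupture.

502.9 kN (net-section rupture governs)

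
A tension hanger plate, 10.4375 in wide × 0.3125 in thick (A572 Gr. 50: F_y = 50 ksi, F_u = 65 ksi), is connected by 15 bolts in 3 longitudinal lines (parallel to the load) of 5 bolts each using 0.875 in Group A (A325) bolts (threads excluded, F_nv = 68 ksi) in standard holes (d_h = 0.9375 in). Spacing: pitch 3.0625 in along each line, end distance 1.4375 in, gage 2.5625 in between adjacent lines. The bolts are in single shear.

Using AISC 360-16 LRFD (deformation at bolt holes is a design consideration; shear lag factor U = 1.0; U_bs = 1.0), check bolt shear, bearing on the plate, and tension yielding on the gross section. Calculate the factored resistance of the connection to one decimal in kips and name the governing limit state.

Bolt shear: A_b = π(0.875)²/4 = 0.60132 in². φR_n = 0.75 × 68 × 0.60132 × 15 × 1 = 460.0 kips.
Bearing (0.3125 in plate, F_u = 65 ksi): end bolts L_c = 1.4375 − 0.9375/2 = 0.96875, R_n = min(1.2×0.96875×0.3125×65, 2.4×0.875×0.3125×65) = 23.613 kips/bolt; interior L_c = 3.0625 − 0.9375 = 2.125, R_n = 42.656 kips/bolt. φR_n = 0.75 × (3×23.613 + 12×42.656) = 437.0 kips.
Tension yield (gross): A_g = 10.4375×0.3125 = 3.2617 in². φR_n = 0.90 × 50 × 3.2617 = 146.8 kips.
Governing: min(460.0, 437.0, 146.8) = 146.8 kips → gross-section yield.

146.8 kips (gross-section yield governs)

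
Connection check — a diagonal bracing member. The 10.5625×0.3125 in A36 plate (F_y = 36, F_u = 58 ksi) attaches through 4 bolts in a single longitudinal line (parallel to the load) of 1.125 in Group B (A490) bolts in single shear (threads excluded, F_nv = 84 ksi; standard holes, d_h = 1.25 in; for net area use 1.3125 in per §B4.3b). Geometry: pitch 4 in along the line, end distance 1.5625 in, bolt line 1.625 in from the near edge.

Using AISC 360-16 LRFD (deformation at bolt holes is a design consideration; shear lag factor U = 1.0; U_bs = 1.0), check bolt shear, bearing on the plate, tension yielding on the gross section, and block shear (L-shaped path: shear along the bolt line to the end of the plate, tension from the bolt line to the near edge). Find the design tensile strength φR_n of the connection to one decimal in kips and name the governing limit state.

Bolt shear: A_b = π(1.125)²/4 = 0.99402 in². φR_n = 0.75 × 84 × 0.99402 × 4 × 1 = 250.5 kips.
Bearing (0.3125 in plate, F_u = 58 ksi): end bolts L_c = 1.5625 − 1.25/2 = 0.9375, R_n = min(1.2×0.9375×0.3125×58, 2.4×1.125×0.3125×58) = 20.391 kips/bolt; interior L_c = 4 − 1.25 = 2.75, R_n = 48.938 kips/bolt. φR_n = 0.75 × (1×20.391 + 3×48.938) = 125.4 kips.
Tension yield (gross): A_g = 10.5625×0.3125 = 3.3008 in². φR_n = 0.90 × 36 × 3.3008 = 106.9 kips.
Block shear: shear path 1×[1.5625+3×4] = 1×13.5625 in, A_gv = 4.2383, A_nv = 1×(13.5625 − 3.5×1.3125)×0.3125 = 2.8027 in²; tension to near edge: (1.625 − 0.5×1.3125)×0.3125 = 0.30273 in². R_n = min(0.6×58×2.8027, 0.6×36×4.2383) + 1.0×58×0.30273 = min(97.534, 91.547) + 17.558 = 109.11 kips. φR_n = 0.75 × 109.11 = 81.8 kips.
Governing: min(250.5, 125.4, 106.9, 81.8) = 81.8 kips → block shear.

81.8 kips (block shear governs)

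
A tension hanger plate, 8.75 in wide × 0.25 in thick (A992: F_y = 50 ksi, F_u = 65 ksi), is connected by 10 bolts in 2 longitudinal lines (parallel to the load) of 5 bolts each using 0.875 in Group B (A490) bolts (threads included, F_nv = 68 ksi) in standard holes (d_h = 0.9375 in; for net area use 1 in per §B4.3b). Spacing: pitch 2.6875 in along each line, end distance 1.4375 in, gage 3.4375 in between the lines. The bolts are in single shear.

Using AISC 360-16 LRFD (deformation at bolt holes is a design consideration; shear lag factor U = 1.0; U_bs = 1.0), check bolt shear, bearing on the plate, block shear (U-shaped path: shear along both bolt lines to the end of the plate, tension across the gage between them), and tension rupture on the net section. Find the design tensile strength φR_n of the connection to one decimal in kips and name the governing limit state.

Bolt shear: A_b = π(0.875)²/4 = 0.60132 in². φR_n = 0.75 × 68 × 0.60132 × 10 × 1 = 306.7 kips.
Bearing (0.25 in plate, F_u = 65 ksi): end bolts L_c = 1.4375 − 0.9375/2 = 0.96875, R_n = min(1.2×0.96875×0.25×65, 2.4×0.875×0.25×65) = 18.891 kips/bolt; interior L_c = 2.6875 − 0.9375 = 1.75, R_n = 34.125 kips/bolt. φR_n = 0.75 × (2×18.891 + 8×34.125) = 233.1 kips.
Block shear: shear path 2×[1.4375+4×2.6875] = 2×12.1875 in, A_gv = 6.0938, A_nv = 2×(12.1875 − 4.5×1)×0.25 = 3.8438 in²; tension across gage: (3.4375 − 1×1)×0.25 = 0.60938 in². R_n = min(0.6×65×3.8438, 0.6×50×6.0938) + 1.0×65×0.60938 = min(149.91, 182.81) + 39.61 = 189.52 kips. φR_n = 0.75 × 189.52 = 142.1 kips.
Tension rupture (net): A_n = (8.75 − 2×1)×0.25 = 1.6875 in² (U = 1.0, A_e = A_n). φR_n = 0.75 × 65 × 1.6875 = 82.3 kips.
Governing: min(306.7, 233.1, 142.1, 82.3) = 82.3 kips → net-section rupture.

82.3 kips (net-section rupture governs)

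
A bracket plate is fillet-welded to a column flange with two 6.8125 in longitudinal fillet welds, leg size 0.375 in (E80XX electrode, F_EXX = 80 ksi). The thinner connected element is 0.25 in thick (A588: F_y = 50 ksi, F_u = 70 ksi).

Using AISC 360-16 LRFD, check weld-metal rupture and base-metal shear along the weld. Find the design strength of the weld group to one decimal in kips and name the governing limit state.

Weld metal: throat = 0.707×0.375 = 0.26513 in, L = 2×6.8125 = 13.625 in. φR_n = 0.75 × 0.6 × 80 × 0.26513 × 13.625 = 130.0 kips.
Base metal shear (0.25 in plate): yield φR_n = 1.0×0.6×50×0.25×13.625 = 102.2 kips; rupture φR_n = 0.75×0.6×70×0.25×13.625 = 107.3 kips; take 102.2 kips (yield).
Governing: min(130.0, 102.2) = 102.2 kips → base-metal shear.

102.2 kips (base-metal shear governs)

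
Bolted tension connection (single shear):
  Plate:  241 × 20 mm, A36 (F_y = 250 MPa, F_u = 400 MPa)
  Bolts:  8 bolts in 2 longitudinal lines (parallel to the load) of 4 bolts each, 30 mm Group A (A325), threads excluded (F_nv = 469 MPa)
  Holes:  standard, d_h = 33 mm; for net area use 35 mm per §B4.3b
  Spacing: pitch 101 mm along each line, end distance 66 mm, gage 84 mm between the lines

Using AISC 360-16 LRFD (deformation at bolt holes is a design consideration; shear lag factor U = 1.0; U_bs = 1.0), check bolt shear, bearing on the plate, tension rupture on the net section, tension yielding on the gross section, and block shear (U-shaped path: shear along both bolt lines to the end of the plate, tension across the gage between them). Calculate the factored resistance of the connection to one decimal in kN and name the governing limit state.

Bolt shear: A_b = π(30)²/4 = 706.86 mm². φR_n = 0.75 × 469 × 706.86 × 8 × 1 = 1989.1 kN.
Bearing (20 mm plate, F_u = 400 MPa): end bolts L_c = 66 − 33/2 = 49.5, R_n = min(1.2×49.5×20×400, 2.4×30×20×400) = 475.2 kN/bolt; interior L_c = 101 − 33 = 68, R_n = 576 kN/bolt. φR_n = 0.75 × (2×475.2 + 6×576) = 3304.8 kN.
Tension rupture (net): A_n = (241 − 2×35)×20 = 3420 mm² (U = 1.0, A_e = A_n). φR_n = 0.75 × 400 × 3420 = 1026.0 kN.
Tension yield (gross): A_g = 241×20 = 4820 mm². φR_n = 0.90 × 250 × 4820 = 1084.5 kN.
Block shear: shear path 2×[66+3×101] = 2×369 mm, A_gv = 14760, A_nv = 2×(369 − 3.5×35)×20 = 9860 mm²; tension across gage: (84 − 1×35)×20 = 980 mm². R_n = min(0.6×400×9860, 0.6×250×14760) + 1.0×400×980 = min(2366.4, 2214) + 392 = 2606 kN. φR_n = 0.75 × 2606 = 1954.5 kN.
Governing: min(1989.1, 3304.8, 1026.0, 1084.5, 1954.5) = 1026.0 kN → net-section rupture.

1026.0 kN (net-section rupture governs)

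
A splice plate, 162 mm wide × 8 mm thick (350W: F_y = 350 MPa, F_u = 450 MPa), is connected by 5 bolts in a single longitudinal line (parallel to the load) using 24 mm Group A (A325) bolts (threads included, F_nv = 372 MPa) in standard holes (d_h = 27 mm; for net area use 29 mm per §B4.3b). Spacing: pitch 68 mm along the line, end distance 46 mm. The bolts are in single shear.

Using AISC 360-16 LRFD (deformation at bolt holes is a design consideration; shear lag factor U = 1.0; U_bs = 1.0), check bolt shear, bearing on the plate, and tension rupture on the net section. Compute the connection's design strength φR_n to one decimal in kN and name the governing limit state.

359.1 kN (net-section rupture governs)

Bolt shear: A_b = π(24)²/4 = 452.39 mm². φR_n = 0.75 × 372 × 452.39 × 5 × 1 = 631.1 kN.
Bearing (8 mm plate, F_u = 450 MPa): end bolts L_c = 46 − 27/2 = 32.5, R_n = min(1.2×32.5×8×450, 2.4×24×8×450) = 140.4 kN/bolt; interior L_c = 68 − 27 = 41, R_n = 177.12 kN/bolt. φR_n = 0.75 × (1×140.4 + 4×177.12) = 636.7 kN.
Tension rupture (net): A_n = (162 − 1×29)×8 = 1064 mm² (U = 1.0, A_e = A_n). φR_n = 0.75 × 450 × 1064 = 359.1 kN.
Governing: min(631.1, 636.7, 359.1) = 359.1 kN → net-section rupture.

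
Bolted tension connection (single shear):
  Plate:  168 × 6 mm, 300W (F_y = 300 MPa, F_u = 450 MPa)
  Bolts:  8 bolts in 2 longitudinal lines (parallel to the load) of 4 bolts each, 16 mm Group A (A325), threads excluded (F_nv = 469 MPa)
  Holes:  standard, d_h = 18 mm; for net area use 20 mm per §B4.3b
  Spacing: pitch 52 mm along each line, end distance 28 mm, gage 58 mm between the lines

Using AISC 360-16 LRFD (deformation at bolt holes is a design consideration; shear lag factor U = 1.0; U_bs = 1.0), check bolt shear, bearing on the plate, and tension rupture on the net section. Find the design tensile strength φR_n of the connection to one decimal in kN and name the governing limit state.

259.2 kN (net-section rupture governs)

Bolt shear: A_b = π(16)²/4 = 201.06 mm². φR_n = 0.75 × 469 × 201.06 × 8 × 1 = 565.8 kN.
Bearing (6 mm plate, F_u = 450 MPa): end bolts L_c = 28 − 18/2 = 19, R_n = min(1.2×19×6×450, 2.4×16×6×450) = 61.56 kN/bolt; interior L_c = 52 − 18 = 34, R_n = 103.68 kN/bolt. φR_n = 0.75 × (2×61.56 + 6×103.68) = 558.9 kN.
Tension rupture (net): A_n = (168 − 2×20)×6 = 768 mm² (U = 1.0, A_e = A_n). φR_n = 0.75 × 450 × 768 = 259.2 kN.
Governing: min(565.8, 558.9, 259.2) = 259.2 kN → net-section rupture.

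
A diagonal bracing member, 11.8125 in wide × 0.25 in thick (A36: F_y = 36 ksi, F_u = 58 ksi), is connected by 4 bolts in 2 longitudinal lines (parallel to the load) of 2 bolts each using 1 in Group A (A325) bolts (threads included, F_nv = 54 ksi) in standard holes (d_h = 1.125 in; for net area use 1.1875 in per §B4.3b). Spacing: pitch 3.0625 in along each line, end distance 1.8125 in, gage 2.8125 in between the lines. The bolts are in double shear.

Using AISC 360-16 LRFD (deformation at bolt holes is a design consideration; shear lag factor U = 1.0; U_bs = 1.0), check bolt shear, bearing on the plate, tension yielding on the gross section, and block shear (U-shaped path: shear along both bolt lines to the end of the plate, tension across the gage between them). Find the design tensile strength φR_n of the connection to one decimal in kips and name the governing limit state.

Bolt shear: A_b = π(1)²/4 = 0.7854 in². φR_n = 0.75 × 54 × 0.7854 × 4 × 2 = 254.5 kips.
Bearing (0.25 in plate, F_u = 58 ksi): end bolts L_c = 1.8125 − 1.125/2 = 1.25, R_n = min(1.2×1.25×0.25×58, 2.4×1×0.25×58) = 21.75 kips/bolt; interior L_c = 3.0625 − 1.125 = 1.9375, R_n = 33.713 kips/bolt. φR_n = 0.75 × (2×21.75 + 2×33.713) = 83.2 kips.
Tension yield (gross): A_g = 11.8125×0.25 = 2.9531 in². φR_n = 0.90 × 36 × 2.9531 = 95.7 kips.
Block shear: shear path 2×[1.8125+1×3.0625] = 2×4.875 in, A_gv = 2.4375, A_nv = 2×(4.875 − 1.5×1.1875)×0.25 = 1.5469 in²; tension across gage: (2.8125 − 1×1.1875)×0.25 = 0.40625 in². R_n = min(0.6×58×1.5469, 0.6×36×2.4375) + 1.0×58×0.40625 = min(53.832, 52.65) + 23.563 = 76.213 kips. φR_n = 0.75 × 76.213 = 57.2 kips.
Governing: min(254.5, 83.2, 95.7, 57.2) = 57.2 kips → block shear.

57.2 kips (block shear governs)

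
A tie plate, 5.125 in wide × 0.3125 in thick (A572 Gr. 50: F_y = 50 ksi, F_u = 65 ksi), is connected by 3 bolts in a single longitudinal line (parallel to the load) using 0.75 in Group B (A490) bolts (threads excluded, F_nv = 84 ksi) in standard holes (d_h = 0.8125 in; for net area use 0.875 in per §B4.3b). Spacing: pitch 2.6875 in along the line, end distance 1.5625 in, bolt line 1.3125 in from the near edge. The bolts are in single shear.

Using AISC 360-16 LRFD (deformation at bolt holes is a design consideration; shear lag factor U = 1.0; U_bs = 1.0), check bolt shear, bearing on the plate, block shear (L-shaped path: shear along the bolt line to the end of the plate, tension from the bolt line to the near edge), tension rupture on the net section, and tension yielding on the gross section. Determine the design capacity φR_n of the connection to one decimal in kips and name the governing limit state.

Bolt shear: A_b = π(0.75)²/4 = 0.44179 in². φR_n = 0.75 × 84 × 0.44179 × 3 × 1 = 83.5 kips.
Bearing (0.3125 in plate, F_u = 65 ksi): end bolts L_c = 1.5625 − 0.8125/2 = 1.15625, R_n = min(1.2×1.15625×0.3125×65, 2.4×0.75×0.3125×65) = 28.184 kips/bolt; interior L_c = 2.6875 − 0.8125 = 1.875, R_n = 36.563 kips/bolt. φR_n = 0.75 × (1×28.184 + 2×36.563) = 76.0 kips.
Block shear: shear path 1×[1.5625+2×2.6875] = 1×6.9375 in, A_gv = 2.168, A_nv = 1×(6.9375 − 2.5×0.875)×0.3125 = 1.4844 in²; tension to near edge: (1.3125 − 0.5×0.875)×0.3125 = 0.27344 in². R_n = min(0.6×65×1.4844, 0.6×50×2.168) + 1.0×65×0.27344 = min(57.892, 65.04) + 17.774 = 75.666 kips. φR_n = 0.75 × 75.666 = 56.7 kips.
Tension rupture (net): A_n = (5.125 − 1×0.875)×0.3125 = 1.3281 in² (U = 1.0, A_e = A_n). φR_n = 0.75 × 65 × 1.3281 = 64.7 kips.
Tension yield (gross): A_g = 5.125×0.3125 = 1.6016 in². φR_n = 0.90 × 50 × 1.6016 = 72.1 kips.
Governing: min(83.5, 76.0, 56.7, 64.7, 72.1) = 56.7 kips → block shear.

56.7 kips (block shear governs)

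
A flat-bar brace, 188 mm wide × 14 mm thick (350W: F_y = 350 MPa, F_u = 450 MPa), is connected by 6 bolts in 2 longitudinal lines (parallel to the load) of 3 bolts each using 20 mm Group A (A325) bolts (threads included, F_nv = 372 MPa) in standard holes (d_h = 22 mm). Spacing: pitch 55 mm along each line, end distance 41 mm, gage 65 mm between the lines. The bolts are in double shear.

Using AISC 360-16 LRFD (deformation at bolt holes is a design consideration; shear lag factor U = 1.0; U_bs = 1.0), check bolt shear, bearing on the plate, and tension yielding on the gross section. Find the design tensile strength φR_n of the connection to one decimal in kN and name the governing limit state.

829.1 kN (gross-section yield governs)

Bolt shear: A_b = π(20)²/4 = 314.16 mm². φR_n = 0.75 × 372 × 314.16 × 6 × 2 = 1051.8 kN.
Bearing (14 mm plate, F_u = 450 MPa): end bolts L_c = 41 − 22/2 = 30, R_n = min(1.2×30×14×450, 2.4×20×14×450) = 226.8 kN/bolt; interior L_c = 55 − 22 = 33, R_n = 249.48 kN/bolt. φR_n = 0.75 × (2×226.8 + 4×249.48) = 1088.6 kN.
Tension yield (gross): A_g = 188×14 = 2632 mm². φR_n = 0.90 × 350 × 2632 = 829.1 kN.
Governing: min(1051.8, 1088.6, 829.1) = 829.1 kN → gross-section yield.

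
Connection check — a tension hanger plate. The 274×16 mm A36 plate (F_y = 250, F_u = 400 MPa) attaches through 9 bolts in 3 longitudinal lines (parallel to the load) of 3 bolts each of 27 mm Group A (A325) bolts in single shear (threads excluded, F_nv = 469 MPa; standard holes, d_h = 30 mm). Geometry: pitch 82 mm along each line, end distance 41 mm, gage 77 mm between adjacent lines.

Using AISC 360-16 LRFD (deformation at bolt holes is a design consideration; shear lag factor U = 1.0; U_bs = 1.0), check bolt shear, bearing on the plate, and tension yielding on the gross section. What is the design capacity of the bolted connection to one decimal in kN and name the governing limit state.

986.4 kN (gross-section yield governs)

Bolt shear: A_b = π(27)²/4 = 572.56 mm². φR_n = 0.75 × 469 × 572.56 × 9 × 1 = 1812.6 kN.
Bearing (16 mm plate, F_u = 400 MPa): end bolts L_c = 41 − 30/2 = 26, R_n = min(1.2×26×16×400, 2.4×27×16×400) = 199.68 kN/bolt; interior L_c = 82 − 30 = 52, R_n = 399.36 kN/bolt. φR_n = 0.75 × (3×199.68 + 6×399.36) = 2246.4 kN.
Tension yield (gross): A_g = 274×16 = 4384 mm². φR_n = 0.90 × 250 × 4384 = 986.4 kN.
Governing: min(1812.6, 2246.4, 986.4) = 986.4 kN → gross-section yield.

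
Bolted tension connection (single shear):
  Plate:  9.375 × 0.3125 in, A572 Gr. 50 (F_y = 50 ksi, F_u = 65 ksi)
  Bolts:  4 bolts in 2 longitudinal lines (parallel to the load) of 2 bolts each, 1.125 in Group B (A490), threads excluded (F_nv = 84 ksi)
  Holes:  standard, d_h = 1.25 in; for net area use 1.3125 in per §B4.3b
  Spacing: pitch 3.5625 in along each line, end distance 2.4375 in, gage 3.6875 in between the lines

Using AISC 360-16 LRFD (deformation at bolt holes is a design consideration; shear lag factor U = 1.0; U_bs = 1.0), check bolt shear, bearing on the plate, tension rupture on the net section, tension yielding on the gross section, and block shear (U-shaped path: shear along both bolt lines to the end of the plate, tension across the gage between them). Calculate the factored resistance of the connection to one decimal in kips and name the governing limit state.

102.8 kips (net-section rupture governs)

Bolt shear: A_b = π(1.125)²/4 = 0.99402 in². φR_n = 0.75 × 84 × 0.99402 × 4 × 1 = 250.5 kips.
Bearing (0.3125 in plate, F_u = 65 ksi): end bolts L_c = 2.4375 − 1.25/2 = 1.8125, R_n = min(1.2×1.8125×0.3125×65, 2.4×1.125×0.3125×65) = 44.18 kips/bolt; interior L_c = 3.5625 − 1.25 = 2.3125, R_n = 54.844 kips/bolt. φR_n = 0.75 × (2×44.18 + 2×54.844) = 148.5 kips.
Tension rupture (net): A_n = (9.375 − 2×1.3125)×0.3125 = 2.1094 in² (U = 1.0, A_e = A_n). φR_n = 0.75 × 65 × 2.1094 = 102.8 kips.
Tension yield (gross): A_g = 9.375×0.3125 = 2.9297 in². φR_n = 0.90 × 50 × 2.9297 = 131.8 kips.
Block shear: shear path 2×[2.4375+1×3.5625] = 2×6 in, A_gv = 3.75, A_nv = 2×(6 − 1.5×1.3125)×0.3125 = 2.5195 in²; tension across gage: (3.6875 − 1×1.3125)×0.3125 = 0.74219 in². R_n = min(0.6×65×2.5195, 0.6×50×3.75) + 1.0×65×0.74219 = min(98.261, 112.5) + 48.242 = 146.5 kips. φR_n = 0.75 × 146.5 = 109.9 kips.
Governing: min(250.5, 148.5, 102.8, 131.8, 109.9) = 102.8 kips → net-section rupture.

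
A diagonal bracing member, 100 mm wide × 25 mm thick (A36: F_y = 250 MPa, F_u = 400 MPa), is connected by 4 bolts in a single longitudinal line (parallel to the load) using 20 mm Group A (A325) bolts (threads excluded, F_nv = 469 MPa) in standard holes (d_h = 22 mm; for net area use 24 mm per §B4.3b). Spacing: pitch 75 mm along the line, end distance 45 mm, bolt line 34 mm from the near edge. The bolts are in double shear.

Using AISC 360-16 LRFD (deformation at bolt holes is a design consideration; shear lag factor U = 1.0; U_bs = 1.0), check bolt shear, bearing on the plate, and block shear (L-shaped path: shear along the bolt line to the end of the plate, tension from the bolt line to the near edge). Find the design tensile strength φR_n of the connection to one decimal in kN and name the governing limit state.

Bolt shear: A_b = π(20)²/4 = 314.16 mm². φR_n = 0.75 × 469 × 314.16 × 4 × 2 = 884.0 kN.
Bearing (25 mm plate, F_u = 400 MPa): end bolts L_c = 45 − 22/2 = 34, R_n = min(1.2×34×25×400, 2.4×20×25×400) = 408 kN/bolt; interior L_c = 75 − 22 = 53, R_n = 480 kN/bolt. φR_n = 0.75 × (1×408 + 3×480) = 1386.0 kN.
Block shear: shear path 1×[45+3×75] = 1×270 mm, A_gv = 6750, A_nv = 1×(270 − 3.5×24)×25 = 4650 mm²; tension to near edge: (34 − 0.5×24)×25 = 550 mm². R_n = min(0.6×400×4650, 0.6×250×6750) + 1.0×400×550 = min(1116, 1012.5) + 220 = 1232.5 kN. φR_n = 0.75 × 1232.5 = 924.4 kN.
Governing: min(884.0, 1386.0, 924.4) = 884.0 kN → bolt shear.

884.0 kN (bolt shear governs)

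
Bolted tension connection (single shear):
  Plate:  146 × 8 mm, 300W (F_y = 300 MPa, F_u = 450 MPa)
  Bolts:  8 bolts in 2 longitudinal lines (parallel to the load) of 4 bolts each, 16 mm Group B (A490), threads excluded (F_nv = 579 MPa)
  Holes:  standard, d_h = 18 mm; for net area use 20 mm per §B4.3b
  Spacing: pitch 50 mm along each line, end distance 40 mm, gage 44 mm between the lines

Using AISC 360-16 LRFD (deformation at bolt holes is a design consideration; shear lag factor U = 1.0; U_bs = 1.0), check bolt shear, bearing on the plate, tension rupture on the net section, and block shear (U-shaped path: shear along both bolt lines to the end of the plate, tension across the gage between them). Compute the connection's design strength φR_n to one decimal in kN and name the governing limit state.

Bolt shear: A_b = π(16)²/4 = 201.06 mm². φR_n = 0.75 × 579 × 201.06 × 8 × 1 = 698.5 kN.
Bearing (8 mm plate, F_u = 450 MPa): end bolts L_c = 40 − 18/2 = 31, R_n = min(1.2×31×8×450, 2.4×16×8×450) = 133.92 kN/bolt; interior L_c = 50 − 18 = 32, R_n = 138.24 kN/bolt. φR_n = 0.75 × (2×133.92 + 6×138.24) = 823.0 kN.
Tension rupture (net): A_n = (146 − 2×20)×8 = 848 mm² (U = 1.0, A_e = A_n). φR_n = 0.75 × 450 × 848 = 286.2 kN.
Block shear: shear path 2×[40+3×50] = 2×190 mm, A_gv = 3040, A_nv = 2×(190 − 3.5×20)×8 = 1920 mm²; tension across gage: (44 − 1×20)×8 = 192 mm². R_n = min(0.6×450×1920, 0.6×300×3040) + 1.0×450×192 = min(518.4, 547.2) + 86.4 = 604.8 kN. φR_n = 0.75 × 604.8 = 453.6 kN.
Governing: min(698.5, 823.0, 286.2, 453.6) = 286.2 kN → net-section rupture.

286.2 kN (net-section rupture governs)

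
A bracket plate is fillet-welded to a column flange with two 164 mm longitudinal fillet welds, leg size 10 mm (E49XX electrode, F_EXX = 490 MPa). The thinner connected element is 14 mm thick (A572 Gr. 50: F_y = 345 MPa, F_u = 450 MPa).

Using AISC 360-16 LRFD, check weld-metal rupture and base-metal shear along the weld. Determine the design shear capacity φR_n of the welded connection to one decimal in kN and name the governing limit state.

Weld metal: throat = 0.707×10 = 7.07 mm, L = 2×164 = 328 mm. φR_n = 0.75 × 0.6 × 490 × 7.07 × 328 = 511.3 kN.
Base metal shear (14 mm plate): yield φR_n = 1.0×0.6×345×14×328 = 950.5 kN; rupture φR_n = 0.75×0.6×450×14×328 = 929.9 kN; take 929.9 kN (rupture).
Governing: min(511.3, 929.9) = 511.3 kN → weld metal.

511.3 kN (weld metal governs)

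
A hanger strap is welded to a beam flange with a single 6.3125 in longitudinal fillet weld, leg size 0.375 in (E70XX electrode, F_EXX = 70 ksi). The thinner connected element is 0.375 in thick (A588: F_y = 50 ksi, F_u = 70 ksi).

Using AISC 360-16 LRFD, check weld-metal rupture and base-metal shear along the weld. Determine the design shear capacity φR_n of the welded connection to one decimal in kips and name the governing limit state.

Weld metal: throat = 0.707×0.375 = 0.26513 in, L = 6.3125 in. φR_n = 0.75 × 0.6 × 70 × 0.26513 × 6.3125 = 52.7 kips.
Base metal shear (0.375 in plate): yield φR_n = 1.0×0.6×50×0.375×6.3125 = 71.0 kips; rupture φR_n = 0.75×0.6×70×0.375×6.3125 = 74.6 kips; take 71.0 kips (yield).
Governing: min(52.7, 71.0) = 52.7 kips → weld metal.

52.7 kips (weld metal governs)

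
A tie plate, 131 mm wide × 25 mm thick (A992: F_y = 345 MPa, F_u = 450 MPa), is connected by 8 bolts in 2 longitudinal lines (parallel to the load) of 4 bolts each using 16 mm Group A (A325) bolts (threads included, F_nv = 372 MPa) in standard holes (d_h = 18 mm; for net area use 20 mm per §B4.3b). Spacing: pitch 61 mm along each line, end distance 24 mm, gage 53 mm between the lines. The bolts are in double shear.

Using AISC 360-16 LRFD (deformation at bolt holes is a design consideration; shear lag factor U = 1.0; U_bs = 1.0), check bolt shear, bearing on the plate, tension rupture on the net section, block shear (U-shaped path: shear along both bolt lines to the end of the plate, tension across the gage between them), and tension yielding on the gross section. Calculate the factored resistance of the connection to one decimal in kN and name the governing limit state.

767.8 kN (net-section rupture governs)

Bolt shear: A_b = π(16)²/4 = 201.06 mm². φR_n = 0.75 × 372 × 201.06 × 8 × 2 = 897.5 kN.
Bearing (25 mm plate, F_u = 450 MPa): end bolts L_c = 24 − 18/2 = 15, R_n = min(1.2×15×25×450, 2.4×16×25×450) = 202.5 kN/bolt; interior L_c = 61 − 18 = 43, R_n = 432 kN/bolt. φR_n = 0.75 × (2×202.5 + 6×432) = 2247.8 kN.
Tension rupture (net): A_n = (131 − 2×20)×25 = 2275 mm² (U = 1.0, A_e = A_n). φR_n = 0.75 × 450 × 2275 = 767.8 kN.
Block shear: shear path 2×[24+3×61] = 2×207 mm, A_gv = 10350, A_nv = 2×(207 − 3.5×20)×25 = 6850 mm²; tension across gage: (53 − 1×20)×25 = 825 mm². R_n = min(0.6×450×6850, 0.6×345×10350) + 1.0×450×825 = min(1849.5, 2142.5) + 371.25 = 2220.8 kN. φR_n = 0.75 × 2220.8 = 1665.6 kN.
Tension yield (gross): A_g = 131×25 = 3275 mm². φR_n = 0.90 × 345 × 3275 = 1016.9 kN.
Governing: min(897.5, 2247.8, 767.8, 1665.6, 1016.9) = 767.8 kN → net-section rupture.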